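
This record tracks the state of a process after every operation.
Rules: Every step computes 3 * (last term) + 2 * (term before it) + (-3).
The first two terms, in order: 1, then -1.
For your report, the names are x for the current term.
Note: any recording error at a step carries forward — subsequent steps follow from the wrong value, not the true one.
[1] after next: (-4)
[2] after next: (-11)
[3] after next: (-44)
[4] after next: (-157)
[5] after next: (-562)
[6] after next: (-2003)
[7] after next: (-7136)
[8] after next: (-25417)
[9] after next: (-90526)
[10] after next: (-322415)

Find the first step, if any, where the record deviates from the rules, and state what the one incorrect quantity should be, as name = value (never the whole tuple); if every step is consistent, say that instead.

Step 1: x = 3*(-1) + (2)*(1) + (-3) = -4 — agrees with the record.
Step 2: x = 3*(-4) + (2)*(-1) + (-3) = -17 — the record disagrees here.
So the first discrepancy is step 2, where the right value is x = -17.

step 2, x = -17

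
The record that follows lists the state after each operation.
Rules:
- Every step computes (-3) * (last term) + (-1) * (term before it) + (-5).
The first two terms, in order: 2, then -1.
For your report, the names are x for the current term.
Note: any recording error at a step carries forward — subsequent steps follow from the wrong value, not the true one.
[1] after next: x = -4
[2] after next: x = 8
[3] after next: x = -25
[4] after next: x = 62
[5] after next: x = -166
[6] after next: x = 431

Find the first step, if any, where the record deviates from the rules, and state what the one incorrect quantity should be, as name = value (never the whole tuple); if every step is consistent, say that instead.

no error

Recomputing the run from the initial state:
step 1: x = -4
step 2: x = 8
step 3: x = -25
step 4: x = 62
step 5: x = -166
step 6: x = 431
This matches the record at every step.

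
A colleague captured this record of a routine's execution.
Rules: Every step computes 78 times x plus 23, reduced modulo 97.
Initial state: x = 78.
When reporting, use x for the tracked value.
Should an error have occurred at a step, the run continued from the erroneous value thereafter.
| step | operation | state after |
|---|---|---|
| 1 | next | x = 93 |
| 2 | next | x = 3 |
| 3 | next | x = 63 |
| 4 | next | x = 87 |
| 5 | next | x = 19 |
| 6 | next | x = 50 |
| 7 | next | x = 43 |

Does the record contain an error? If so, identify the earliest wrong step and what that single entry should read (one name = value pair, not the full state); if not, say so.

Recomputing the run from the initial state:
step 1: x = 93
step 2: x = 2
step 3: x = 82
step 4: x = 17
step 5: x = 88
step 6: x = 0
step 7: x = 23
The first disagreement with the record is at step 2, where the value should be x = 2.

step 2, x = 2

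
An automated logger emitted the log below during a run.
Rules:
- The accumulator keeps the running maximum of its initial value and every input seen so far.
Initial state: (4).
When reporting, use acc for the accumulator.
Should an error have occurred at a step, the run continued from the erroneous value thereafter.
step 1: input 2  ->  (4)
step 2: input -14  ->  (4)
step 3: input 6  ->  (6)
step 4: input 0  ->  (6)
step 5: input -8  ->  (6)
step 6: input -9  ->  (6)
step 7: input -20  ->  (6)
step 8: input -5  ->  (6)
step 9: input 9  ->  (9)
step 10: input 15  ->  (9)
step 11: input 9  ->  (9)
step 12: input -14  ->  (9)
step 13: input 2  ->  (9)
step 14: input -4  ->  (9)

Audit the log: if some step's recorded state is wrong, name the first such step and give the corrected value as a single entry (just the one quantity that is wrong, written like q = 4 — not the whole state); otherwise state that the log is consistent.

step 10, acc = 15

step 1: acc = max(4, 2) = 4 -> matches
step 2: acc = max(4, -14) = 4 -> agrees with the log
step 3: acc = max(4, 6) = 6 -> no discrepancy
step 4: acc = max(6, 0) = 6 -> no discrepancy
step 5: acc = max(6, -8) = 6 -> verified
step 6: acc = max(6, -9) = 6 -> verified
step 7: acc = max(6, -20) = 6 -> same as recorded
step 8: acc = max(6, -5) = 6 -> exactly as logged
step 9: acc = max(6, 9) = 9 -> agrees with the log
step 10: acc = max(9, 15) = 15 -> a discrepancy with the log
Conclusion: step 10 carries the first error; the entry should be acc = 15.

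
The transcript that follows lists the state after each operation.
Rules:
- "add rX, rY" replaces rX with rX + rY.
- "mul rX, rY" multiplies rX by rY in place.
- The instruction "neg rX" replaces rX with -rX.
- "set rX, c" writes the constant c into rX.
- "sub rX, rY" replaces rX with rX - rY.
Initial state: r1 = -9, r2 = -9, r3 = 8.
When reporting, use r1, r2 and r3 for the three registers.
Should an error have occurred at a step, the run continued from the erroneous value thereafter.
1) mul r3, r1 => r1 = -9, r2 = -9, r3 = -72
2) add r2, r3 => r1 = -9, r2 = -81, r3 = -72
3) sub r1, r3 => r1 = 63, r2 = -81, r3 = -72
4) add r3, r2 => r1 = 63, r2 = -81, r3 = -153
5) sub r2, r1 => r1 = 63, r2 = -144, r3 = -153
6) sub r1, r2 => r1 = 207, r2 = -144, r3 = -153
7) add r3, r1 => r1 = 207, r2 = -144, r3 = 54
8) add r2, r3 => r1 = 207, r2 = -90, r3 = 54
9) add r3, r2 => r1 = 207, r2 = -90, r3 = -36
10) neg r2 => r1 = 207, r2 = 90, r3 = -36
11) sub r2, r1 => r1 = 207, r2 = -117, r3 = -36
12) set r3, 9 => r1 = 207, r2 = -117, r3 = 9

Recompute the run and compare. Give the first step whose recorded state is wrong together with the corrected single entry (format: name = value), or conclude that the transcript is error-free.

no error

1. r3 = 8 * -9 = -72 (same as recorded)
2. r2 = -9 + -72 = -81 (in agreement)
3. r1 = -9 - -72 = 63 (no discrepancy)
4. r3 = -72 + -81 = -153 (no discrepancy)
5. r2 = -81 - 63 = -144 (exactly as logged)
6. r1 = 63 - -144 = 207 (confirmed correct)
7. r3 = -153 + 207 = 54 (no discrepancy)
8. r2 = -144 + 54 = -90 (in agreement)
9. r3 = 54 + -90 = -36 (no discrepancy)
10. r2 = -(-90) = 90 (in agreement)
11. r2 = 90 - 207 = -117 (no discrepancy)
12. r3 = 9 (matches)
The recomputation confirms every line.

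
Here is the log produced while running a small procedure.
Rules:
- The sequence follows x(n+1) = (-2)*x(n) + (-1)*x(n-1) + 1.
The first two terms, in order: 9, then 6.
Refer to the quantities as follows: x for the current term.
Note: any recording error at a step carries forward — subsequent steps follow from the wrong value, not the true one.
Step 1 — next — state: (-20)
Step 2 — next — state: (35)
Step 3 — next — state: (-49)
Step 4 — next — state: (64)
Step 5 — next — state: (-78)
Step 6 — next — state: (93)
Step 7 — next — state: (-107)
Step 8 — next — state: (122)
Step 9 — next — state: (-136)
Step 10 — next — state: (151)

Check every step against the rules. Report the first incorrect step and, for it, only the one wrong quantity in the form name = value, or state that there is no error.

step 1: x = -2*(6) + (-1)*(9) + (1) = -20 -> checks out
step 2: x = -2*(-20) + (-1)*(6) + (1) = 35 -> same as recorded
step 3: x = -2*(35) + (-1)*(-20) + (1) = -49 -> matches
step 4: x = -2*(-49) + (-1)*(35) + (1) = 64 -> matches
step 5: x = -2*(64) + (-1)*(-49) + (1) = -78 -> agrees with the log
step 6: x = -2*(-78) + (-1)*(64) + (1) = 93 -> agrees with the log
step 7: x = -2*(93) + (-1)*(-78) + (1) = -107 -> agrees with the log
step 8: x = -2*(-107) + (-1)*(93) + (1) = 122 -> consistent with the log
step 9: x = -2*(122) + (-1)*(-107) + (1) = -136 -> in agreement
step 10: x = -2*(-136) + (-1)*(122) + (1) = 151 -> same as recorded
All steps check out; nothing to correct.

no error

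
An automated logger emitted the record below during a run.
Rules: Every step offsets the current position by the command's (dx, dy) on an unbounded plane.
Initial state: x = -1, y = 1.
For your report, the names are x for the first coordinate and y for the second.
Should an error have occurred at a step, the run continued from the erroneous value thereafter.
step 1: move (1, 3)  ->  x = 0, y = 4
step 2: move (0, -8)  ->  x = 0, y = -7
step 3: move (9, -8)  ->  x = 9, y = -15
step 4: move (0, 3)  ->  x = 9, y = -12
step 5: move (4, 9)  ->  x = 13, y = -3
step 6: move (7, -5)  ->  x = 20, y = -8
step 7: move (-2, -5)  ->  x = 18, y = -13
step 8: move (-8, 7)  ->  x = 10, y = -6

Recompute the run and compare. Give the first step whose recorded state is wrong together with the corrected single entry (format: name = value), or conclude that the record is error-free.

Step 1: x = -1 + (1) = 0, y = 1 + (3) = 4 — agrees with the record.
Step 2: x = 0 + (0) = 0, y = 4 + (-8) = -4 — the record has a different value.
The earliest wrong entry is at step 2: it should read y = -4.

step 2, y = -4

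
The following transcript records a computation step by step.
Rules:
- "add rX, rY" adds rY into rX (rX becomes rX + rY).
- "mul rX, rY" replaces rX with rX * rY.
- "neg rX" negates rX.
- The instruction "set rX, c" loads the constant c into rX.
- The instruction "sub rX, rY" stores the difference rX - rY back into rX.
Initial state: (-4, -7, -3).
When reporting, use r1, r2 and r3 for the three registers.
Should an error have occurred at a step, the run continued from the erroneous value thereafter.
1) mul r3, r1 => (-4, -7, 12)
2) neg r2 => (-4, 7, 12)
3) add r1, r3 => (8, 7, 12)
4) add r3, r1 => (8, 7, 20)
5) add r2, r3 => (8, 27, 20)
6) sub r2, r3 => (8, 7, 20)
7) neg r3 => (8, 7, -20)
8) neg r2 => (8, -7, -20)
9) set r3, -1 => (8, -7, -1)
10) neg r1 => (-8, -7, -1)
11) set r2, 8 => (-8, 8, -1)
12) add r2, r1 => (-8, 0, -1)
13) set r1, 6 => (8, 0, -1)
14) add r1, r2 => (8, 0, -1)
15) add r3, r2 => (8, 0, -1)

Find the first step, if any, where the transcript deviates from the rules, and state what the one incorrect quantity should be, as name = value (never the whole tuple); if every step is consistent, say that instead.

Recomputing the run from the initial state:
step 1: r1 = -4, r2 = -7, r3 = 12
step 2: r1 = -4, r2 = 7, r3 = 12
step 3: r1 = 8, r2 = 7, r3 = 12
step 4: r1 = 8, r2 = 7, r3 = 20
step 5: r1 = 8, r2 = 27, r3 = 20
step 6: r1 = 8, r2 = 7, r3 = 20
step 7: r1 = 8, r2 = 7, r3 = -20
step 8: r1 = 8, r2 = -7, r3 = -20
step 9: r1 = 8, r2 = -7, r3 = -1
step 10: r1 = -8, r2 = -7, r3 = -1
step 11: r1 = -8, r2 = 8, r3 = -1
step 12: r1 = -8, r2 = 0, r3 = -1
step 13: r1 = 6, r2 = 0, r3 = -1
step 14: r1 = 6, r2 = 0, r3 = -1
step 15: r1 = 6, r2 = 0, r3 = -1
The first disagreement with the transcript is at step 13, where the value should be r1 = 6.

step 13, r1 = 6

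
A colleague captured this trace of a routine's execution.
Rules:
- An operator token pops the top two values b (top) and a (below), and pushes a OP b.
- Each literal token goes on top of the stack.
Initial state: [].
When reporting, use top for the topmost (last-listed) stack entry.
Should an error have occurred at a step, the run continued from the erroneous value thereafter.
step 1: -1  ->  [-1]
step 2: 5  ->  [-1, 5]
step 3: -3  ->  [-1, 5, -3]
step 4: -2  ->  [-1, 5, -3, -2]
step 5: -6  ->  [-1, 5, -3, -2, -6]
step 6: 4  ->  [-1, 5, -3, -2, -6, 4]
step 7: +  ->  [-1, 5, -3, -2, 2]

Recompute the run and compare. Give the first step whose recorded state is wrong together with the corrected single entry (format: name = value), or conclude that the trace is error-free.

step 7, top = -2

step 1: push -1: top = -1 -> same as recorded
step 2: push 5: top = 5 -> verified
step 3: push -3: top = -3 -> checks out
step 4: push -2: top = -2 -> exactly as logged
step 5: push -6: top = -6 -> consistent with the trace
step 6: push 4: top = 4 -> verified
step 7: -6 + 4 = -2 -> not what was recorded
The audit stops at step 7: the recorded entry is wrong and should be top = -2.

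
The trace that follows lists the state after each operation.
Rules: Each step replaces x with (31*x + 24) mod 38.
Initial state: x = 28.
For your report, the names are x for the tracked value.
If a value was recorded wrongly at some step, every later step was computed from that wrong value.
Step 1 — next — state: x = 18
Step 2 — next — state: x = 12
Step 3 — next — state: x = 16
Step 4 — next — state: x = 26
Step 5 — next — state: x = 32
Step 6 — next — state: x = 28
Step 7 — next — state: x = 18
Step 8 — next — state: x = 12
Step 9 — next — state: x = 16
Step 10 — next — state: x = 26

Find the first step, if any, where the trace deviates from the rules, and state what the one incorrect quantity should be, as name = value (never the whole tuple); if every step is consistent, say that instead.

no error

step 1: x = (31*28 + 24) mod 38 = 18 -> consistent with the trace
step 2: x = (31*18 + 24) mod 38 = 12 -> checks out
step 3: x = (31*12 + 24) mod 38 = 16 -> in agreement
step 4: x = (31*16 + 24) mod 38 = 26 -> matches
step 5: x = (31*26 + 24) mod 38 = 32 -> agrees with the trace
step 6: x = (31*32 + 24) mod 38 = 28 -> matches
step 7: x = (31*28 + 24) mod 38 = 18 -> no discrepancy
step 8: x = (31*18 + 24) mod 38 = 12 -> in agreement
step 9: x = (31*12 + 24) mod 38 = 16 -> agrees with the trace
step 10: x = (31*16 + 24) mod 38 = 26 -> checks out
No step deviates from the rules.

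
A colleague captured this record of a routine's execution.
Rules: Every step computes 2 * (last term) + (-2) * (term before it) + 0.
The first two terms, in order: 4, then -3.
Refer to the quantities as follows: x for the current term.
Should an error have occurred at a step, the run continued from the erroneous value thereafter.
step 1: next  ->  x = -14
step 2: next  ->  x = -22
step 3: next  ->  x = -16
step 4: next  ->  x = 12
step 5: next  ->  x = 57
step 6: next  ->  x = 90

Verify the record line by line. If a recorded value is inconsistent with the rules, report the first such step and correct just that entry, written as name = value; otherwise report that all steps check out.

step 5, x = 56

Step 1: x = 2*(-3) + (-2)*(4) + (0) = -14 — no discrepancy.
Step 2: x = 2*(-14) + (-2)*(-3) + (0) = -22 — agrees with the record.
Step 3: x = 2*(-22) + (-2)*(-14) + (0) = -16 — matches.
Step 4: x = 2*(-16) + (-2)*(-22) + (0) = 12 — in agreement.
Step 5: x = 2*(12) + (-2)*(-16) + (0) = 56 — the recorded entry deviates here.
First incorrect step: 5; the correct value is x = 56.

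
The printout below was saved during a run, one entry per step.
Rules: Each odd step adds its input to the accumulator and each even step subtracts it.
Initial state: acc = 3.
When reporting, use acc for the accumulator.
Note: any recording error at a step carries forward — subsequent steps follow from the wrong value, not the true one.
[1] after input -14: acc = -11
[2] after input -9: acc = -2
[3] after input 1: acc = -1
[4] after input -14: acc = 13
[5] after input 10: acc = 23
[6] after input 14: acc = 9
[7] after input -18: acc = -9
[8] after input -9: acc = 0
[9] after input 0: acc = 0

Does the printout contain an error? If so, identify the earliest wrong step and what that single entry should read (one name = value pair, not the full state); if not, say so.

no error

Step 1: acc = 3 + -14 = -11 — agrees with the printout.
Step 2: acc = -11 - -9 = -2 — no discrepancy.
Step 3: acc = -2 + 1 = -1 — consistent with the printout.
Step 4: acc = -1 - -14 = 13 — exactly as logged.
Step 5: acc = 13 + 10 = 23 — in agreement.
Step 6: acc = 23 - 14 = 9 — checks out.
Step 7: acc = 9 + -18 = -9 — in agreement.
Step 8: acc = -9 - -9 = 0 — in agreement.
Step 9: acc = 0 + 0 = 0 — confirmed correct.
Each recorded entry agrees with the recomputation.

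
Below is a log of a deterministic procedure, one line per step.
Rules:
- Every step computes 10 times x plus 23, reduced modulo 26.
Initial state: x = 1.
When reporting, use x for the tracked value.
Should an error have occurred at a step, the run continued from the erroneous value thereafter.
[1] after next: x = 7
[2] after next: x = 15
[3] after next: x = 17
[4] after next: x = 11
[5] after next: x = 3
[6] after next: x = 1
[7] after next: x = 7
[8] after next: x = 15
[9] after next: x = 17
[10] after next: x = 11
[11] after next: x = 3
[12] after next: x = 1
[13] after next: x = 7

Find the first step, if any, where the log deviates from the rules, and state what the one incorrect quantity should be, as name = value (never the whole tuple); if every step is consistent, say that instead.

Recomputing the run from the initial state:
step 1: x = 7
step 2: x = 15
step 3: x = 17
step 4: x = 11
step 5: x = 3
step 6: x = 1
step 7: x = 7
step 8: x = 15
step 9: x = 17
step 10: x = 11
step 11: x = 3
step 12: x = 1
step 13: x = 7
This matches the log at every step.

no error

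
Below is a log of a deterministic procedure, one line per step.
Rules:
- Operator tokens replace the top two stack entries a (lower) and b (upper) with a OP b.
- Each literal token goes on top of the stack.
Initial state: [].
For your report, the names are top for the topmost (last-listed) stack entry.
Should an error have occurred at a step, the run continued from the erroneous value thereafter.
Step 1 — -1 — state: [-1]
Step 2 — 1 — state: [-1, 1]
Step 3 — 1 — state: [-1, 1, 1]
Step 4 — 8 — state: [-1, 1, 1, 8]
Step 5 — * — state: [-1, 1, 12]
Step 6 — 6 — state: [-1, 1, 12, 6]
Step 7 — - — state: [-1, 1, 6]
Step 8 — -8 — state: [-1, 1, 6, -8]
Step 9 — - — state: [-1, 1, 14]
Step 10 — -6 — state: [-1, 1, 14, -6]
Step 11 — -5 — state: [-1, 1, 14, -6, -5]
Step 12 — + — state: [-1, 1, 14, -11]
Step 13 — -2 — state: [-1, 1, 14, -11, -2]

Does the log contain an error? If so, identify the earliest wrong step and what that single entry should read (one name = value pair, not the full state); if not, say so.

Recomputing the run from the initial state:
step 1: [-1]
step 2: [-1, 1]
step 3: [-1, 1, 1]
step 4: [-1, 1, 1, 8]
step 5: [-1, 1, 8]
step 6: [-1, 1, 8, 6]
step 7: [-1, 1, 2]
step 8: [-1, 1, 2, -8]
step 9: [-1, 1, 10]
step 10: [-1, 1, 10, -6]
step 11: [-1, 1, 10, -6, -5]
step 12: [-1, 1, 10, -11]
step 13: [-1, 1, 10, -11, -2]
The first disagreement with the log is at step 5, where the value should be top = 8.

step 5, top = 8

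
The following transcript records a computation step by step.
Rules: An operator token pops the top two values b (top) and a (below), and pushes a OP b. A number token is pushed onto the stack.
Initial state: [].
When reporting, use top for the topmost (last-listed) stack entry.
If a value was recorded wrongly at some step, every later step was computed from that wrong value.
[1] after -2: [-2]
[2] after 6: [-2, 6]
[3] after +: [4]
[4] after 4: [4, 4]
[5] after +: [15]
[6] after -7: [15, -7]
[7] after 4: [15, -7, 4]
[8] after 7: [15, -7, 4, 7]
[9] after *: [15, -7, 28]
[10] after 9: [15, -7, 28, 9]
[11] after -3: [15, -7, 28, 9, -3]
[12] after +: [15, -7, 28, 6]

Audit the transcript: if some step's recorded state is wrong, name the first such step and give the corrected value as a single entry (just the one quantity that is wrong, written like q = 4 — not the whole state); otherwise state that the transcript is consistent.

1. push -2: top = -2 (matches)
2. push 6: top = 6 (exactly as logged)
3. -2 + 6 = 4 (agrees with the transcript)
4. push 4: top = 4 (consistent with the transcript)
5. 4 + 4 = 8 (first mismatch against the transcript)
First deviation found at step 5; the corrected entry is top = 8.

step 5, top = 8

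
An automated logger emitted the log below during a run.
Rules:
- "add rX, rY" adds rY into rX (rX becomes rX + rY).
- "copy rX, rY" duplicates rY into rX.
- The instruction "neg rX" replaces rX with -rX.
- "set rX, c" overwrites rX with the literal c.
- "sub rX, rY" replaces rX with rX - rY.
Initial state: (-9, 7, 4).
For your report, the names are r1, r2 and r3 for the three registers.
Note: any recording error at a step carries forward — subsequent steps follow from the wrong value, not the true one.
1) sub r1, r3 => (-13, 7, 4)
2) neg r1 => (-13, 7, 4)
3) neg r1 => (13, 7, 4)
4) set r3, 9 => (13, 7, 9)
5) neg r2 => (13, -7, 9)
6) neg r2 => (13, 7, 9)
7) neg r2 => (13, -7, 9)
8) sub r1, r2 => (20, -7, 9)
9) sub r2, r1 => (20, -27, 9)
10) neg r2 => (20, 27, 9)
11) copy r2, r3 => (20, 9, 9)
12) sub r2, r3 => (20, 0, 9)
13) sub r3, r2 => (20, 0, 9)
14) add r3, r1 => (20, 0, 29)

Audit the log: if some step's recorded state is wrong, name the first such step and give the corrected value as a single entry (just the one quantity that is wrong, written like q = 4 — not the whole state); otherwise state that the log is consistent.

Step 1: r1 = -9 - 4 = -13 — consistent with the log.
Step 2: r1 = -(-13) = 13 — a discrepancy with the log.
The audit stops at step 2: the recorded entry is wrong and should be r1 = 13.

step 2, r1 = 13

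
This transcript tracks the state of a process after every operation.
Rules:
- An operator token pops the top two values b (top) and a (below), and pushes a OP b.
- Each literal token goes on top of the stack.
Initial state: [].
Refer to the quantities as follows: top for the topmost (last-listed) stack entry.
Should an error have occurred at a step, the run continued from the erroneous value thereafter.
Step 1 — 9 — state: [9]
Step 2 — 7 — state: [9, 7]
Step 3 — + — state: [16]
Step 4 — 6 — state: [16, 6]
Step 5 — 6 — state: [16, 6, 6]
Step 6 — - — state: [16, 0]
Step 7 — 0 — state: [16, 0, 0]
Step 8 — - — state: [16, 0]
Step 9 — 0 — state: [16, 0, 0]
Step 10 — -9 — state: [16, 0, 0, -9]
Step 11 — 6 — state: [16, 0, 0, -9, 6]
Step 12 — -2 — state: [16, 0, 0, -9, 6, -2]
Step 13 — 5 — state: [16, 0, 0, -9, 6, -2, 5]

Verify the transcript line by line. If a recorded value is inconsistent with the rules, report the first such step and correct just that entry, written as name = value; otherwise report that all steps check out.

step 1: push 9: top = 9 -> exactly as logged
step 2: push 7: top = 7 -> confirmed correct
step 3: 9 + 7 = 16 -> checks out
step 4: push 6: top = 6 -> in agreement
step 5: push 6: top = 6 -> consistent with the transcript
step 6: 6 - 6 = 0 -> no discrepancy
step 7: push 0: top = 0 -> matches
step 8: 0 - 0 = 0 -> exactly as logged
step 9: push 0: top = 0 -> matches
step 10: push -9: top = -9 -> matches
step 11: push 6: top = 6 -> same as recorded
step 12: push -2: top = -2 -> in agreement
step 13: push 5: top = 5 -> matches
All steps check out; nothing to correct.

no error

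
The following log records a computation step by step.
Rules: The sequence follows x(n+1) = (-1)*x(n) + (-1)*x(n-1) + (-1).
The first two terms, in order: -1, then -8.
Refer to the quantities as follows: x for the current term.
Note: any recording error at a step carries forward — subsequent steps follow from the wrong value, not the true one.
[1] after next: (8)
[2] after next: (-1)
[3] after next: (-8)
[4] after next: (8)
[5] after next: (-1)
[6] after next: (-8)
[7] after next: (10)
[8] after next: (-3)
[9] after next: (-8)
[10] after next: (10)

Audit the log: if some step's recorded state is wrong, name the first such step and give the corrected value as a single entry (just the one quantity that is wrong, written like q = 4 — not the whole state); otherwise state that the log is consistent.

step 7, x = 8

step 1: x = -1*(-8) + (-1)*(-1) + (-1) = 8 -> consistent with the log
step 2: x = -1*(8) + (-1)*(-8) + (-1) = -1 -> no discrepancy
step 3: x = -1*(-1) + (-1)*(8) + (-1) = -8 -> no discrepancy
step 4: x = -1*(-8) + (-1)*(-1) + (-1) = 8 -> checks out
step 5: x = -1*(8) + (-1)*(-8) + (-1) = -1 -> same as recorded
step 6: x = -1*(-1) + (-1)*(8) + (-1) = -8 -> confirmed correct
step 7: x = -1*(-8) + (-1)*(-1) + (-1) = 8 -> this is not what the log shows
That makes step 7 the first incorrect line — x = 8 is what it should show.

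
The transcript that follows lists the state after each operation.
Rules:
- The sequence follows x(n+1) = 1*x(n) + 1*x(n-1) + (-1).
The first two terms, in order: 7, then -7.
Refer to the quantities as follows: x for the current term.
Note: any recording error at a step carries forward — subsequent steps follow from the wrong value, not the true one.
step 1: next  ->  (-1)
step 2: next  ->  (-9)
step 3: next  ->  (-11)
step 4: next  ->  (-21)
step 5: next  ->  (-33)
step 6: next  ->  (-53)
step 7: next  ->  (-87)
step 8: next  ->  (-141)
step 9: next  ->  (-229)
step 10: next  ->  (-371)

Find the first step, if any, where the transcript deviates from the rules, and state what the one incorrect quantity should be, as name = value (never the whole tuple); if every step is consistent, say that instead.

step 6, x = -55

Recomputing the run from the initial state:
step 1: x = -1
step 2: x = -9
step 3: x = -11
step 4: x = -21
step 5: x = -33
step 6: x = -55
step 7: x = -89
step 8: x = -145
step 9: x = -235
step 10: x = -381
The first disagreement with the transcript is at step 6, where the value should be x = -55.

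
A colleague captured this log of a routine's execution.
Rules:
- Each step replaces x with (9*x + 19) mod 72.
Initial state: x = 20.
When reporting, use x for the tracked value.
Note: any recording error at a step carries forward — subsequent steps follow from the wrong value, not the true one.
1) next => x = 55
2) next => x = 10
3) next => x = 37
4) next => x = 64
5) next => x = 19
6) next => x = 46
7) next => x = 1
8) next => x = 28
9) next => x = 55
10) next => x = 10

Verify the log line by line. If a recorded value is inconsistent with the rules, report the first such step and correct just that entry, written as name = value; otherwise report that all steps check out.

no error

Recomputing the run from the initial state:
step 1: x = 55
step 2: x = 10
step 3: x = 37
step 4: x = 64
step 5: x = 19
step 6: x = 46
step 7: x = 1
step 8: x = 28
step 9: x = 55
step 10: x = 10
This matches the log at every step.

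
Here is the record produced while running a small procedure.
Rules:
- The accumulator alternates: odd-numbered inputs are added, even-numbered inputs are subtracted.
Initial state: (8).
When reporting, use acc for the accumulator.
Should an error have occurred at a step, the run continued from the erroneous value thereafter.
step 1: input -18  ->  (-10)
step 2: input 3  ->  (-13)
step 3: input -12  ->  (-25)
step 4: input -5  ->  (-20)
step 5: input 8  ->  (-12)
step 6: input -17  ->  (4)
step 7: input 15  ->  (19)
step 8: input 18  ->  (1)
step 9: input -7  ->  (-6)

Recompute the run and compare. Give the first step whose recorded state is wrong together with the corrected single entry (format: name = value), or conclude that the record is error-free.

Step 1: acc = 8 + -18 = -10 — same as recorded.
Step 2: acc = -10 - 3 = -13 — confirmed correct.
Step 3: acc = -13 + -12 = -25 — verified.
Step 4: acc = -25 - -5 = -20 — agrees with the record.
Step 5: acc = -20 + 8 = -12 — no discrepancy.
Step 6: acc = -12 - -17 = 5 — this is not what the record shows.
Step 6 is the first one off; corrected, acc = 5.

step 6, acc = 5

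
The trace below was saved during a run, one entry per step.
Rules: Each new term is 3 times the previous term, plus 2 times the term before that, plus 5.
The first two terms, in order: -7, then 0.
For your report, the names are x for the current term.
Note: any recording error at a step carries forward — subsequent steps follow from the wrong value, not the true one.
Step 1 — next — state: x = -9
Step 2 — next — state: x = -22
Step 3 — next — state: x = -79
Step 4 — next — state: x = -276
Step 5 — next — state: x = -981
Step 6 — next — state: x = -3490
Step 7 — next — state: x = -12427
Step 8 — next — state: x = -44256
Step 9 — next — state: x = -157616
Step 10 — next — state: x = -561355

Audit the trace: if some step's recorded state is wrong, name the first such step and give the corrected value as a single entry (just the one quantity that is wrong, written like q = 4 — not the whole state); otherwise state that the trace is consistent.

step 9, x = -157617

1. x = 3*(0) + (2)*(-7) + (5) = -9 (in agreement)
2. x = 3*(-9) + (2)*(0) + (5) = -22 (agrees with the trace)
3. x = 3*(-22) + (2)*(-9) + (5) = -79 (confirmed correct)
4. x = 3*(-79) + (2)*(-22) + (5) = -276 (exactly as logged)
5. x = 3*(-276) + (2)*(-79) + (5) = -981 (no discrepancy)
6. x = 3*(-981) + (2)*(-276) + (5) = -3490 (exactly as logged)
7. x = 3*(-3490) + (2)*(-981) + (5) = -12427 (no discrepancy)
8. x = 3*(-12427) + (2)*(-3490) + (5) = -44256 (no discrepancy)
9. x = 3*(-44256) + (2)*(-12427) + (5) = -157617 (this is not what the trace shows)
First incorrect step: 9; the correct value is x = -157617.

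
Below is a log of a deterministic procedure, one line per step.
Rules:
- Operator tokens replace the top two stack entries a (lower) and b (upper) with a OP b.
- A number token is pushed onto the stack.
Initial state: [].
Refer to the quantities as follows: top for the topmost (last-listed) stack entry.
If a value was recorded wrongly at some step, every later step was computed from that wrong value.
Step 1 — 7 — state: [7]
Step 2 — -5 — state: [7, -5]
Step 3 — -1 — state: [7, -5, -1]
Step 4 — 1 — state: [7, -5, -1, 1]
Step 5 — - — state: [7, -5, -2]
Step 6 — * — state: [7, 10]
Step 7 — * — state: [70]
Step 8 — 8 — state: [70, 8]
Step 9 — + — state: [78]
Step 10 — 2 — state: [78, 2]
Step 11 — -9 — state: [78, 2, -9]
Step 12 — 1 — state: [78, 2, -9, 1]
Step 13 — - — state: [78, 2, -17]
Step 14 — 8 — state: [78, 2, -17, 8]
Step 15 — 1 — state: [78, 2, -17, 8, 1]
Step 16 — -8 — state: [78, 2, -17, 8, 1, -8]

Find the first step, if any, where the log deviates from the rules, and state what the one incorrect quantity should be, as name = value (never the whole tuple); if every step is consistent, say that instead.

Recomputing the run from the initial state:
step 1: [7]
step 2: [7, -5]
step 3: [7, -5, -1]
step 4: [7, -5, -1, 1]
step 5: [7, -5, -2]
step 6: [7, 10]
step 7: [70]
step 8: [70, 8]
step 9: [78]
step 10: [78, 2]
step 11: [78, 2, -9]
step 12: [78, 2, -9, 1]
step 13: [78, 2, -10]
step 14: [78, 2, -10, 8]
step 15: [78, 2, -10, 8, 1]
step 16: [78, 2, -10, 8, 1, -8]
The first disagreement with the log is at step 13, where the value should be top = -10.

step 13, top = -10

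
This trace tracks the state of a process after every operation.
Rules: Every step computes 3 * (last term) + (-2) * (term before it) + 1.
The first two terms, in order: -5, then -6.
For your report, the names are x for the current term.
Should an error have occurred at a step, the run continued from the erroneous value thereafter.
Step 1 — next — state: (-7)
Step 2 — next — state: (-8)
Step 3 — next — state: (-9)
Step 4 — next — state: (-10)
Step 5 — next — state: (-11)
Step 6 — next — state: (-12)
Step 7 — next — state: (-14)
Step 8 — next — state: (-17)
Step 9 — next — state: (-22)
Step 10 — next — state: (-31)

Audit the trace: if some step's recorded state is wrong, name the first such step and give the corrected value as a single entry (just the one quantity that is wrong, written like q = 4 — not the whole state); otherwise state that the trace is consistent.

step 7, x = -13

Step 1: x = 3*(-6) + (-2)*(-5) + (1) = -7 — confirmed correct.
Step 2: x = 3*(-7) + (-2)*(-6) + (1) = -8 — consistent with the trace.
Step 3: x = 3*(-8) + (-2)*(-7) + (1) = -9 — agrees with the trace.
Step 4: x = 3*(-9) + (-2)*(-8) + (1) = -10 — agrees with the trace.
Step 5: x = 3*(-10) + (-2)*(-9) + (1) = -11 — checks out.
Step 6: x = 3*(-11) + (-2)*(-10) + (1) = -12 — agrees with the trace.
Step 7: x = 3*(-12) + (-2)*(-11) + (1) = -13 — the trace has a different value.
Conclusion: step 7 carries the first error; the entry should be x = -13.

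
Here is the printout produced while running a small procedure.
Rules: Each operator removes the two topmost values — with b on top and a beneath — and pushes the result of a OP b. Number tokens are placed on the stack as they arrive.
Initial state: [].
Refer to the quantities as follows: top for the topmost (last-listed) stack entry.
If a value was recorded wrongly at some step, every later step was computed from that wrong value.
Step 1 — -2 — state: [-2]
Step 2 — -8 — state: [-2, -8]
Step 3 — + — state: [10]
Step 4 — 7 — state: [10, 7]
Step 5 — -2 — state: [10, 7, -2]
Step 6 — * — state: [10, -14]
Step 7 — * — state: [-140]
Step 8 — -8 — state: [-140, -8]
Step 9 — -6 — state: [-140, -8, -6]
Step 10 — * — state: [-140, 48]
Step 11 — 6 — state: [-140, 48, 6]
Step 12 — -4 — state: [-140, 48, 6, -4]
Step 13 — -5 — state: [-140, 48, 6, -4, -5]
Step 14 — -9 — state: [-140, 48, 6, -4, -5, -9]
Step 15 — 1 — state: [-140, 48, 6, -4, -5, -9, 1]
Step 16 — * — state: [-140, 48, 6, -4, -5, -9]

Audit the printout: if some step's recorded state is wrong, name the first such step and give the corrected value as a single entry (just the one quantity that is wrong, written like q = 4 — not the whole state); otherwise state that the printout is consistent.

step 3, top = -10

Step 1: push -2: top = -2 — consistent with the printout.
Step 2: push -8: top = -8 — no discrepancy.
Step 3: -2 + -8 = -10 — the recorded entry deviates here.
First incorrect step: 3; the correct value is top = -10.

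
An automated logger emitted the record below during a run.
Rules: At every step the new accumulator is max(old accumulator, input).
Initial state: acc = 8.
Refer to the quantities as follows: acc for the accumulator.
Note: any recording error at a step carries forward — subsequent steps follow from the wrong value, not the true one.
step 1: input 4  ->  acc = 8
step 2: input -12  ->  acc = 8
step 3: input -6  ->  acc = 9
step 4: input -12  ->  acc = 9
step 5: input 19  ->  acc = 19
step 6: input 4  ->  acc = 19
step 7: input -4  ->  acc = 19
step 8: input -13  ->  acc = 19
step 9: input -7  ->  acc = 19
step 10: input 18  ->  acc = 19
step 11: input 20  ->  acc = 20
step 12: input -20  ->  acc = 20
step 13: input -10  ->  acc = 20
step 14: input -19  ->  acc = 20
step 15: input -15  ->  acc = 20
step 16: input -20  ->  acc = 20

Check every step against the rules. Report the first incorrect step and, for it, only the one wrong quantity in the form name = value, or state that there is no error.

step 3, acc = 8

step 1: acc = max(8, 4) = 8 -> verified
step 2: acc = max(8, -12) = 8 -> consistent with the record
step 3: acc = max(8, -6) = 8 -> first mismatch against the record
So the first discrepancy is step 3, where the right value is acc = 8.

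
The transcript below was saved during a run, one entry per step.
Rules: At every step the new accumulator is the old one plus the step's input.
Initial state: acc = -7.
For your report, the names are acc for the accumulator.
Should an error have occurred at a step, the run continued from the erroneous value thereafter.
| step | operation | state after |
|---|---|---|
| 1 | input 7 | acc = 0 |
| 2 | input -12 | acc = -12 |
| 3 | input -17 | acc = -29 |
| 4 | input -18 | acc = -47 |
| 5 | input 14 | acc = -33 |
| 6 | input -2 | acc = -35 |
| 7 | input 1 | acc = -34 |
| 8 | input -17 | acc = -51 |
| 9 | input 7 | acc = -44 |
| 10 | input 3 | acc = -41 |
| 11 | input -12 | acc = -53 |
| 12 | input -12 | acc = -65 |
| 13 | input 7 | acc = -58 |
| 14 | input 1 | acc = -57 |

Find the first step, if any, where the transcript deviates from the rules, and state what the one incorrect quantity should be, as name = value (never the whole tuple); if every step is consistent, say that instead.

1. acc = -7 + 7 = 0 (consistent with the transcript)
2. acc = 0 + -12 = -12 (confirmed correct)
3. acc = -12 + -17 = -29 (same as recorded)
4. acc = -29 + -18 = -47 (in agreement)
5. acc = -47 + 14 = -33 (matches)
6. acc = -33 + -2 = -35 (verified)
7. acc = -35 + 1 = -34 (same as recorded)
8. acc = -34 + -17 = -51 (matches)
9. acc = -51 + 7 = -44 (verified)
10. acc = -44 + 3 = -41 (no discrepancy)
11. acc = -41 + -12 = -53 (agrees with the transcript)
12. acc = -53 + -12 = -65 (checks out)
13. acc = -65 + 7 = -58 (consistent with the transcript)
14. acc = -58 + 1 = -57 (agrees with the transcript)
The recomputation confirms every line.

no error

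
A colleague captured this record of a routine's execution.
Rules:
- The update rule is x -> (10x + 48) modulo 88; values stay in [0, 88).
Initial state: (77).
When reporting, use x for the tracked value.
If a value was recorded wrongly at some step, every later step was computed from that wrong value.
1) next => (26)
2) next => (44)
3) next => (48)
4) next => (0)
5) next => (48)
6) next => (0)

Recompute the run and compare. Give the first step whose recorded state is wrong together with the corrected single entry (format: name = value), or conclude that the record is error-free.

no error

1. x = (10*77 + 48) mod 88 = 26 (consistent with the record)
2. x = (10*26 + 48) mod 88 = 44 (no discrepancy)
3. x = (10*44 + 48) mod 88 = 48 (agrees with the record)
4. x = (10*48 + 48) mod 88 = 0 (no discrepancy)
5. x = (10*0 + 48) mod 88 = 48 (checks out)
6. x = (10*48 + 48) mod 88 = 0 (same as recorded)
Each recorded entry agrees with the recomputation.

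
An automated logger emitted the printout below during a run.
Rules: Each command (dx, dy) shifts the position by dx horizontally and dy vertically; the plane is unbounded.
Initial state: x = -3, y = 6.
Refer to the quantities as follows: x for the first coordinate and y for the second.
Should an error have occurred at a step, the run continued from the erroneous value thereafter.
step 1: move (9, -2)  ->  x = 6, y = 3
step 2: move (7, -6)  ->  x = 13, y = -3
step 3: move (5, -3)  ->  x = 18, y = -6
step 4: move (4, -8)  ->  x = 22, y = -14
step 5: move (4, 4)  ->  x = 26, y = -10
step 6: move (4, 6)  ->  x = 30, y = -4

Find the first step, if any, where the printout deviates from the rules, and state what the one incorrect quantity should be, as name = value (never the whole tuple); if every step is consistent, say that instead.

step 1, y = 4

Step 1: x = -3 + (9) = 6, y = 6 + (-2) = 4 — a discrepancy with the printout.
First incorrect step: 1; the correct value is y = 4.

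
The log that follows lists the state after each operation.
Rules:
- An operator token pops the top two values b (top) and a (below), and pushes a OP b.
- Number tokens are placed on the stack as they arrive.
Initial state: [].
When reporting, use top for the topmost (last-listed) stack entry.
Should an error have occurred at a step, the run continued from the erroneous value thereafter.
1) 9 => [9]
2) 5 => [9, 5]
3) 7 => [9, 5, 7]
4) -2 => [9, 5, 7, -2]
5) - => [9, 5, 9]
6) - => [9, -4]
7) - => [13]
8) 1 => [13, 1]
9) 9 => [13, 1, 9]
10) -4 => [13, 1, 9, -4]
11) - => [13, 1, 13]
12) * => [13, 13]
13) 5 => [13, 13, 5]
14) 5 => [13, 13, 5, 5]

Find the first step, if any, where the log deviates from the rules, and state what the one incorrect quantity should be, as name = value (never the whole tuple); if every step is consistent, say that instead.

no error

Step 1: push 9: top = 9 — confirmed correct.
Step 2: push 5: top = 5 — no discrepancy.
Step 3: push 7: top = 7 — exactly as logged.
Step 4: push -2: top = -2 — checks out.
Step 5: 7 - -2 = 9 — no discrepancy.
Step 6: 5 - 9 = -4 — no discrepancy.
Step 7: 9 - -4 = 13 — verified.
Step 8: push 1: top = 1 — confirmed correct.
Step 9: push 9: top = 9 — agrees with the log.
Step 10: push -4: top = -4 — checks out.
Step 11: 9 - -4 = 13 — exactly as logged.
Step 12: 1 * 13 = 13 — in agreement.
Step 13: push 5: top = 5 — exactly as logged.
Step 14: push 5: top = 5 — same as recorded.
The recomputation confirms every line.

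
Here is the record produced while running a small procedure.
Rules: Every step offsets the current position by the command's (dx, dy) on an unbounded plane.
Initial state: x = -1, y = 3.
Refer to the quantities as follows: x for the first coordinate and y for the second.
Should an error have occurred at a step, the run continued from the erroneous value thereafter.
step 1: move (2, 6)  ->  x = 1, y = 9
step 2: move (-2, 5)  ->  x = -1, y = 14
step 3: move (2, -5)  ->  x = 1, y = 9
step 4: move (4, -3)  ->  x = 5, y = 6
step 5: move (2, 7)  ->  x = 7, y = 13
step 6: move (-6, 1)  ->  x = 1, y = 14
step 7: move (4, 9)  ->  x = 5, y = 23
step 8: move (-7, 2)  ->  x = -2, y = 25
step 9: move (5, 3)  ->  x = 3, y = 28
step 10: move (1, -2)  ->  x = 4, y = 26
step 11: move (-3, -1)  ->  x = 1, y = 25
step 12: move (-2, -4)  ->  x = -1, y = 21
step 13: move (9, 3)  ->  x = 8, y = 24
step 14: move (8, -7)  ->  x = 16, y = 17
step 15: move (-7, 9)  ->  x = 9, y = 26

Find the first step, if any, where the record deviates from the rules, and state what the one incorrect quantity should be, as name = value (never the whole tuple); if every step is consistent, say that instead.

no error

Step 1: x = -1 + (2) = 1, y = 3 + (6) = 9 — no discrepancy.
Step 2: x = 1 + (-2) = -1, y = 9 + (5) = 14 — no discrepancy.
Step 3: x = -1 + (2) = 1, y = 14 + (-5) = 9 — same as recorded.
Step 4: x = 1 + (4) = 5, y = 9 + (-3) = 6 — exactly as logged.
Step 5: x = 5 + (2) = 7, y = 6 + (7) = 13 — checks out.
Step 6: x = 7 + (-6) = 1, y = 13 + (1) = 14 — checks out.
Step 7: x = 1 + (4) = 5, y = 14 + (9) = 23 — consistent with the record.
Step 8: x = 5 + (-7) = -2, y = 23 + (2) = 25 — no discrepancy.
Step 9: x = -2 + (5) = 3, y = 25 + (3) = 28 — agrees with the record.
Step 10: x = 3 + (1) = 4, y = 28 + (-2) = 26 — same as recorded.
Step 11: x = 4 + (-3) = 1, y = 26 + (-1) = 25 — consistent with the record.
Step 12: x = 1 + (-2) = -1, y = 25 + (-4) = 21 — confirmed correct.
Step 13: x = -1 + (9) = 8, y = 21 + (3) = 24 — checks out.
Step 14: x = 8 + (8) = 16, y = 24 + (-7) = 17 — matches.
Step 15: x = 16 + (-7) = 9, y = 17 + (9) = 26 — exactly as logged.
The recomputation confirms every line.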